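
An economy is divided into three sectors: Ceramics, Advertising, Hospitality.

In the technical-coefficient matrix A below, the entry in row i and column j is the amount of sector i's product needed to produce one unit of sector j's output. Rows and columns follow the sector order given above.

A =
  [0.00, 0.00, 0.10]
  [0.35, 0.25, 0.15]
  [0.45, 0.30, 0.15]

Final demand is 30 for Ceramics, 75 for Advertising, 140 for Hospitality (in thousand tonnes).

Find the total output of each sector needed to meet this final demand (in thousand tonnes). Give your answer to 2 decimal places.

I − A =
  [   1.00     0.00    -0.10]
  [  -0.35     0.75    -0.15]
  [  -0.45    -0.30     0.85]
Cofactors of I−A, C_ij = (−1)^(i+j)·(minor ij) (rows/columns in the sector order above):
  C_11 = (0.75)(0.85) − (-0.15)(-0.30) = 0.5925
  C_12 = −[(-0.35)(0.85) − (-0.15)(-0.45)] = 0.3650
  C_13 = (-0.35)(-0.30) − (0.75)(-0.45) = 0.4425
  C_21 = −[(0.00)(0.85) − (-0.10)(-0.30)] = 0.0300
  C_22 = (1.00)(0.85) − (-0.10)(-0.45) = 0.8050
  C_23 = −[(1.00)(-0.30) − (0.00)(-0.45)] = 0.3000
  C_31 = (0.00)(-0.15) − (-0.10)(0.75) = 0.0750
  C_32 = −[(1.00)(-0.15) − (-0.10)(-0.35)] = 0.1850
  C_33 = (1.00)(0.75) − (0.00)(-0.35) = 0.7500
det(I−A) = Σ_j (I−A)_1j·C_1j = (1.00)(0.5925) + (0.00)(0.3650) + (-0.10)(0.4425) = 0.54825
adj(I−A) = Cᵀ =
  [ 0.5925   0.0300   0.0750]
  [ 0.3650   0.8050   0.1850]
  [ 0.4425   0.3000   0.7500]
(I − A)⁻¹ = adj(I−A) / det(I−A) ≈
  [   1.0807     0.0547     0.1368]
  [   0.6658     1.4683     0.3374]
  [   0.8071     0.5472     1.3680]
x = (I − A)⁻¹ d = adj(I−A)·d / det(I−A), with det(I−A) = 0.54825:
  x_1 = (0.5925·30 + 0.0300·75 + 0.0750·140) / 0.54825 = 30.525 / 0.54825 ≈ 55.68
  x_2 = (0.3650·30 + 0.8050·75 + 0.1850·140) / 0.54825 = 97.225 / 0.54825 ≈ 177.34
  x_3 = (0.4425·30 + 0.3000·75 + 0.7500·140) / 0.54825 = 140.775 / 0.54825 ≈ 256.77

x_1 = 55.68, x_2 = 177.34, x_3 = 256.77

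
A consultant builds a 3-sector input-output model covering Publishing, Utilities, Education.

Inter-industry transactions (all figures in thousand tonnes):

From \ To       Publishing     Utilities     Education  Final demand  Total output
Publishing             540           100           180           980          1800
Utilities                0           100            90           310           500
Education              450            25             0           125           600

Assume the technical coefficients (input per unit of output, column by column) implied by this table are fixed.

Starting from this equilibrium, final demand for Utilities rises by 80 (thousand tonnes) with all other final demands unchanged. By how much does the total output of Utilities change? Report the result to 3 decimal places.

Δx_U = 102.617

Technical coefficients a_ij = z_ij / X_j:
  a_PP = 540/1800 = 0.30, a_UP = 0/1800 = 0.00, a_EP = 450/1800 = 0.25
  a_PU = 100/500 = 0.20, a_UU = 100/500 = 0.20, a_EU = 25/500 = 0.05
  a_PE = 180/600 = 0.30, a_UE = 90/600 = 0.15, a_EE = 0/600 = 0.00
I − A =
  [   0.70    -0.20    -0.30]
  [   0.00     0.80    -0.15]
  [  -0.25    -0.05     1.00]
Cofactors of I−A, C_ij = (−1)^(i+j)·(minor ij) (rows/columns in the sector order above):
  C_11 = (0.80)(1.00) − (-0.15)(-0.05) = 0.7925
  C_12 = −[(0.00)(1.00) − (-0.15)(-0.25)] = 0.0375
  C_13 = (0.00)(-0.05) − (0.80)(-0.25) = 0.2000
  C_21 = −[(-0.20)(1.00) − (-0.30)(-0.05)] = 0.2150
  C_22 = (0.70)(1.00) − (-0.30)(-0.25) = 0.6250
  C_23 = −[(0.70)(-0.05) − (-0.20)(-0.25)] = 0.0850
  C_31 = (-0.20)(-0.15) − (-0.30)(0.80) = 0.2700
  C_32 = −[(0.70)(-0.15) − (-0.30)(0.00)] = 0.1050
  C_33 = (0.70)(0.80) − (-0.20)(0.00) = 0.5600
det(I−A) = Σ_j (I−A)_1j·C_1j = (0.70)(0.7925) + (-0.20)(0.0375) + (-0.30)(0.2000) = 0.48725
adj(I−A) = Cᵀ =
  [ 0.7925   0.2150   0.2700]
  [ 0.0375   0.6250   0.1050]
  [ 0.2000   0.0850   0.5600]
(I − A)⁻¹ = adj(I−A) / det(I−A) ≈
  [   1.6265     0.4413     0.5541]
  [   0.0770     1.2827     0.2155]
  [   0.4105     0.1744     1.1493]
Δx = (I − A)⁻¹ Δd with Δd having +80 in the Utilities component and 0 elsewhere.
So Δx_U = L_UU · (+80), where L_UU = adj(I−A)_UU / det(I−A) = 0.6250 / 0.48725.
Δx_U = 0.6250 × (+80) / 0.48725 = 50.00 / 0.48725 ≈ 102.617.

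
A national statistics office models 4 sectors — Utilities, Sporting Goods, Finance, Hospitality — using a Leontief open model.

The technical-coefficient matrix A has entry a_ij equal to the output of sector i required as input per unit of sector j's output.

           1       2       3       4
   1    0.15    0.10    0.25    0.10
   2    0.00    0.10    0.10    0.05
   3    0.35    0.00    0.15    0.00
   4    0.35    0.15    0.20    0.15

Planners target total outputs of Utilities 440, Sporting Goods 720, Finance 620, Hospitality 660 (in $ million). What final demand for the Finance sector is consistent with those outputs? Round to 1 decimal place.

d_3 = 373.0

I − A =
  [   0.85    -0.10    -0.25    -0.10]
  [   0.00     0.90    -0.10    -0.05]
  [  -0.35     0.00     0.85     0.00]
  [  -0.35    -0.15    -0.20     0.85]
d = (I − A) x:
  d_1 = (+0.85)·440 + (-0.10)·720 + (-0.25)·620 + (-0.10)·660 = 81.0
  d_2 = (+0.00)·440 + (+0.90)·720 + (-0.10)·620 + (-0.05)·660 = 553.0
  d_3 = (-0.35)·440 + (+0.00)·720 + (+0.85)·620 + (+0.00)·660 = 373.0
  d_4 = (-0.35)·440 + (-0.15)·720 + (-0.20)·620 + (+0.85)·660 = 175.0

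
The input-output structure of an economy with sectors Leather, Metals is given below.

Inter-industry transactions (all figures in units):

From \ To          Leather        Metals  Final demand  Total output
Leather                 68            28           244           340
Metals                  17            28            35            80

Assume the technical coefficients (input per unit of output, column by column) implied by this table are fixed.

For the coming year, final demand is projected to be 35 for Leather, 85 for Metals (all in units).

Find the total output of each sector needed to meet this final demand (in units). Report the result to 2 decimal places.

Technical coefficients a_ij = z_ij / X_j:
  a_11 = 68/340 = 0.20, a_21 = 17/340 = 0.05
  a_12 = 28/80 = 0.35, a_22 = 28/80 = 0.35
I − A =
  [   0.80    -0.35]
  [  -0.05     0.65]
det(I−A) = (0.80)(0.65) − (-0.35)(-0.05) = 0.5025
adj(I−A) = [[0.65, 0.35], [0.05, 0.80]]
(I − A)⁻¹ = adj(I−A) / det(I−A) ≈
  [   1.2935     0.6965]
  [   0.0995     1.5920]
x = (I − A)⁻¹ d = adj(I−A)·d / det(I−A), with det(I−A) = 0.5025:
  x_1 = (0.65·35 + 0.35·85) / 0.5025 = 52.50 / 0.5025 ≈ 104.48
  x_2 = (0.05·35 + 0.80·85) / 0.5025 = 69.75 / 0.5025 ≈ 138.81

x_1 = 104.48, x_2 = 138.81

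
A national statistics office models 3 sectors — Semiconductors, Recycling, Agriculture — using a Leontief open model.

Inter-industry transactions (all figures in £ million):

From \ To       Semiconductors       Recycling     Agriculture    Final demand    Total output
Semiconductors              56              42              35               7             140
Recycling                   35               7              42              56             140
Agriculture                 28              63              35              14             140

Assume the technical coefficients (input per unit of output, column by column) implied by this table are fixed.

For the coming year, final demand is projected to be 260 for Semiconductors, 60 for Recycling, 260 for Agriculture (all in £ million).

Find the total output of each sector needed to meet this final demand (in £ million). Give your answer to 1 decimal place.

x_S = 1299.7, x_R = 770.0, x_A = 1155.2

Technical coefficients a_ij = z_ij / X_j:
  a_SS = 56/140 = 0.40, a_RS = 35/140 = 0.25, a_AS = 28/140 = 0.20
  a_SR = 42/140 = 0.30, a_RR = 7/140 = 0.05, a_AR = 63/140 = 0.45
  a_SA = 35/140 = 0.25, a_RA = 42/140 = 0.30, a_AA = 35/140 = 0.25
I − A =
  [   0.60    -0.30    -0.25]
  [  -0.25     0.95    -0.30]
  [  -0.20    -0.45     0.75]
Cofactors of I−A, C_ij = (−1)^(i+j)·(minor ij) (rows/columns in the sector order above):
  C_11 = (0.95)(0.75) − (-0.30)(-0.45) = 0.5775
  C_12 = −[(-0.25)(0.75) − (-0.30)(-0.20)] = 0.2475
  C_13 = (-0.25)(-0.45) − (0.95)(-0.20) = 0.3025
  C_21 = −[(-0.30)(0.75) − (-0.25)(-0.45)] = 0.3375
  C_22 = (0.60)(0.75) − (-0.25)(-0.20) = 0.4000
  C_23 = −[(0.60)(-0.45) − (-0.30)(-0.20)] = 0.3300
  C_31 = (-0.30)(-0.30) − (-0.25)(0.95) = 0.3275
  C_32 = −[(0.60)(-0.30) − (-0.25)(-0.25)] = 0.2425
  C_33 = (0.60)(0.95) − (-0.30)(-0.25) = 0.4950
det(I−A) = Σ_j (I−A)_1j·C_1j = (0.60)(0.5775) + (-0.30)(0.2475) + (-0.25)(0.3025) = 0.196625
adj(I−A) = Cᵀ =
  [ 0.5775   0.3375   0.3275]
  [ 0.2475   0.4000   0.2425]
  [ 0.3025   0.3300   0.4950]
(I − A)⁻¹ = adj(I−A) / det(I−A) ≈
  [   2.9371     1.7165     1.6656]
  [   1.2587     2.0343     1.2333]
  [   1.5385     1.6783     2.5175]
x = (I − A)⁻¹ d = adj(I−A)·d / det(I−A), with det(I−A) = 0.196625:
  x_S = (0.5775·260 + 0.3375·60 + 0.3275·260) / 0.196625 = 255.55 / 0.196625 ≈ 1299.7
  x_R = (0.2475·260 + 0.4000·60 + 0.2425·260) / 0.196625 = 151.40 / 0.196625 ≈ 770.0
  x_A = (0.3025·260 + 0.3300·60 + 0.4950·260) / 0.196625 = 227.15 / 0.196625 ≈ 1155.2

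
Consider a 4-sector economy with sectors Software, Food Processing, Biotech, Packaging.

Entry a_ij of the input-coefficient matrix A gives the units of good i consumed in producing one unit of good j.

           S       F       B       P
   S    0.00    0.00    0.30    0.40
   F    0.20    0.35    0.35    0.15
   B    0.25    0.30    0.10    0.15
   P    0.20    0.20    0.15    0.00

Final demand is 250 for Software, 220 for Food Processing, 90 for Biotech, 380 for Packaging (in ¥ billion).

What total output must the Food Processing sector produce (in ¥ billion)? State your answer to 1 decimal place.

I − A =
  [   1.00     0.00    -0.30    -0.40]
  [  -0.20     0.65    -0.35    -0.15]
  [  -0.25    -0.30     0.90    -0.15]
  [  -0.20    -0.20    -0.15     1.00]
Compute the cofactors C_ij = (−1)^(i+j)·(3×3 minor ij) of I−A; the adjugate is their transpose:
adj(I−A) = Cᵀ =
  [ 0.421125   0.189000   0.253000   0.234750]
  [ 0.306125   0.706500   0.425500   0.292250]
  [ 0.249500   0.326000   0.552000   0.231500]
  [ 0.182875   0.228000   0.218500   0.413250]
det(I−A) = Σ_j (I−A)_1j·C_1j = (1.00)(0.421125) + (0.00)(0.306125) + (-0.30)(0.249500) + (-0.40)(0.182875) = 0.273125
(I − A)⁻¹ = adj(I−A) / det(I−A) ≈
  [   1.5419     0.6920     0.9263     0.8595]
  [   1.1208     2.5867     1.5579     1.0700]
  [   0.9135     1.1936     2.0211     0.8476]
  [   0.6696     0.8348     0.8000     1.5130]
x = (I − A)⁻¹ d = adj(I−A)·d / det(I−A), with det(I−A) = 0.273125:
  x_S = (0.421125·250 + 0.189000·220 + 0.253000·90 + 0.234750·380) / 0.273125 = 258.83625 / 0.273125 ≈ 947.7
  x_F = (0.306125·250 + 0.706500·220 + 0.425500·90 + 0.292250·380) / 0.273125 = 381.31125 / 0.273125 ≈ 1396.1
  x_B = (0.249500·250 + 0.326000·220 + 0.552000·90 + 0.231500·380) / 0.273125 = 271.745 / 0.273125 ≈ 994.9
  x_P = (0.182875·250 + 0.228000·220 + 0.218500·90 + 0.413250·380) / 0.273125 = 272.57875 / 0.273125 = 998.0

x_F = 1396.1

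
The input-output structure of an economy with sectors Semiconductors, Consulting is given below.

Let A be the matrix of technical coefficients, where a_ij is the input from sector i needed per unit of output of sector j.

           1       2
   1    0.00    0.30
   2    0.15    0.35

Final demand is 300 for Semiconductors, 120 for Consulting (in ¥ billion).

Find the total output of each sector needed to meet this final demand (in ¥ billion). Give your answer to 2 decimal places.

I − A =
  [   1.00    -0.30]
  [  -0.15     0.65]
det(I−A) = (1.00)(0.65) − (-0.30)(-0.15) = 0.6050
adj(I−A) = [[0.65, 0.30], [0.15, 1.00]]
(I − A)⁻¹ = adj(I−A) / det(I−A) ≈
  [   1.0744     0.4959]
  [   0.2479     1.6529]
x = (I − A)⁻¹ d = adj(I−A)·d / det(I−A), with det(I−A) = 0.6050:
  x_1 = (0.65·300 + 0.30·120) / 0.6050 = 231.00 / 0.6050 ≈ 381.82
  x_2 = (0.15·300 + 1.00·120) / 0.6050 = 165.00 / 0.6050 ≈ 272.73

x_1 = 381.82, x_2 = 272.73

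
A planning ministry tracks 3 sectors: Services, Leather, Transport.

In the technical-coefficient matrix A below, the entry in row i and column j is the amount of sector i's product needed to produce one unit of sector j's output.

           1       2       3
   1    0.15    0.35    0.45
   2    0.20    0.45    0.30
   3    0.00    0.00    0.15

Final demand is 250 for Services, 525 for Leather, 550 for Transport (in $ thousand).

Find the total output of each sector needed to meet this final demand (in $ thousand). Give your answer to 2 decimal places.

x_1 = 1381.98, x_2 = 1810.03, x_3 = 647.06

I − A =
  [   0.85    -0.35    -0.45]
  [  -0.20     0.55    -0.30]
  [   0.00     0.00     0.85]
Cofactors of I−A, C_ij = (−1)^(i+j)·(minor ij) (rows/columns in the sector order above):
  C_11 = (0.55)(0.85) − (-0.30)(0.00) = 0.4675
  C_12 = −[(-0.20)(0.85) − (-0.30)(0.00)] = 0.1700
  C_13 = (-0.20)(0.00) − (0.55)(0.00) = 0.0000
  C_21 = −[(-0.35)(0.85) − (-0.45)(0.00)] = 0.2975
  C_22 = (0.85)(0.85) − (-0.45)(0.00) = 0.7225
  C_23 = −[(0.85)(0.00) − (-0.35)(0.00)] = 0.0000
  C_31 = (-0.35)(-0.30) − (-0.45)(0.55) = 0.3525
  C_32 = −[(0.85)(-0.30) − (-0.45)(-0.20)] = 0.3450
  C_33 = (0.85)(0.55) − (-0.35)(-0.20) = 0.3975
det(I−A) = Σ_j (I−A)_1j·C_1j = (0.85)(0.4675) + (-0.35)(0.1700) + (-0.45)(0.0000) = 0.337875
adj(I−A) = Cᵀ =
  [ 0.4675   0.2975   0.3525]
  [ 0.1700   0.7225   0.3450]
  [ 0.0000   0.0000   0.3975]
(I − A)⁻¹ = adj(I−A) / det(I−A) ≈
  [   1.3836     0.8805     1.0433]
  [   0.5031     2.1384     1.0211]
  [   0.0000     0.0000     1.1765]
x = (I − A)⁻¹ d = adj(I−A)·d / det(I−A), with det(I−A) = 0.337875:
  x_1 = (0.4675·250 + 0.2975·525 + 0.3525·550) / 0.337875 = 466.9375 / 0.337875 ≈ 1381.98
  x_2 = (0.1700·250 + 0.7225·525 + 0.3450·550) / 0.337875 = 611.5625 / 0.337875 ≈ 1810.03
  x_3 = (0.0000·250 + 0.0000·525 + 0.3975·550) / 0.337875 = 218.625 / 0.337875 ≈ 647.06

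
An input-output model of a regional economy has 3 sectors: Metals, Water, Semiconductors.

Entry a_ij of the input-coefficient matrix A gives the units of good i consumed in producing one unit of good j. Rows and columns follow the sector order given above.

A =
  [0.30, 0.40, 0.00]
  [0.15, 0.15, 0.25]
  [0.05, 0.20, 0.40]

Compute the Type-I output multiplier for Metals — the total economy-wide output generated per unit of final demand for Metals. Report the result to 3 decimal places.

I − A =
  [   0.70    -0.40     0.00]
  [  -0.15     0.85    -0.25]
  [  -0.05    -0.20     0.60]
Cofactors of I−A, C_ij = (−1)^(i+j)·(minor ij) (rows/columns in the sector order above):
  C_11 = (0.85)(0.60) − (-0.25)(-0.20) = 0.4600
  C_12 = −[(-0.15)(0.60) − (-0.25)(-0.05)] = 0.1025
  C_13 = (-0.15)(-0.20) − (0.85)(-0.05) = 0.0725
  C_21 = −[(-0.40)(0.60) − (0.00)(-0.20)] = 0.2400
  C_22 = (0.70)(0.60) − (0.00)(-0.05) = 0.4200
  C_23 = −[(0.70)(-0.20) − (-0.40)(-0.05)] = 0.1600
  C_31 = (-0.40)(-0.25) − (0.00)(0.85) = 0.1000
  C_32 = −[(0.70)(-0.25) − (0.00)(-0.15)] = 0.1750
  C_33 = (0.70)(0.85) − (-0.40)(-0.15) = 0.5350
det(I−A) = Σ_j (I−A)_1j·C_1j = (0.70)(0.4600) + (-0.40)(0.1025) + (0.00)(0.0725) = 0.2810
adj(I−A) = Cᵀ =
  [ 0.4600   0.2400   0.1000]
  [ 0.1025   0.4200   0.1750]
  [ 0.0725   0.1600   0.5350]
(I − A)⁻¹ = adj(I−A) / det(I−A) ≈
  [   1.6370     0.8541     0.3559]
  [   0.3648     1.4947     0.6228]
  [   0.2580     0.5694     1.9039]
The output multiplier for sector j is the column-j sum of the Leontief inverse (I − A)⁻¹ = adj(I−A) / det(I−A).
Column M of adj(I−A): (0.4600, 0.1025, 0.0725); det(I−A) = 0.2810.
m_M = (0.4600 + 0.1025 + 0.0725) / 0.2810 = 0.635 / 0.2810 ≈ 2.260.

m_M = 2.260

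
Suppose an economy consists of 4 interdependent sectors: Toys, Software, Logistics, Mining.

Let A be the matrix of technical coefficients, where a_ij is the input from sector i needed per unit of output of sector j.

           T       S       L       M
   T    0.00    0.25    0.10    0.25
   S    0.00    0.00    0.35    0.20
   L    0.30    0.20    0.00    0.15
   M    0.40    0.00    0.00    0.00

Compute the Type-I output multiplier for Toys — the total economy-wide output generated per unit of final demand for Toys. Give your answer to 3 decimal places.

m_T = 2.519

I − A =
  [   1.00    -0.25    -0.10    -0.25]
  [   0.00     1.00    -0.35    -0.20]
  [  -0.30    -0.20     1.00    -0.15]
  [  -0.40     0.00     0.00     1.00]
Compute the cofactors C_ij = (−1)^(i+j)·(3×3 minor ij) of I−A; the adjugate is their transpose:
adj(I−A) = Cᵀ =
  [ 0.930000   0.270000   0.187500   0.314625]
  [ 0.206000   0.864000   0.323000   0.272750]
  [ 0.376000   0.270000   0.880000   0.280000]
  [ 0.372000   0.108000   0.075000   0.873750]
det(I−A) = Σ_j (I−A)_1j·C_1j = (1.00)(0.930000) + (-0.25)(0.206000) + (-0.10)(0.376000) + (-0.25)(0.372000) = 0.7479
(I − A)⁻¹ = adj(I−A) / det(I−A) ≈
  [   1.2435     0.3610     0.2507     0.4207]
  [   0.2754     1.1552     0.4319     0.3647]
  [   0.5027     0.3610     1.1766     0.3744]
  [   0.4974     0.1444     0.1003     1.1683]
The output multiplier for sector j is the column-j sum of the Leontief inverse (I − A)⁻¹ = adj(I−A) / det(I−A).
Column T of adj(I−A): (0.930000, 0.206000, 0.376000, 0.372000); det(I−A) = 0.7479.
m_T = (0.930000 + 0.206000 + 0.376000 + 0.372000) / 0.7479 = 1.884 / 0.7479 ≈ 2.519.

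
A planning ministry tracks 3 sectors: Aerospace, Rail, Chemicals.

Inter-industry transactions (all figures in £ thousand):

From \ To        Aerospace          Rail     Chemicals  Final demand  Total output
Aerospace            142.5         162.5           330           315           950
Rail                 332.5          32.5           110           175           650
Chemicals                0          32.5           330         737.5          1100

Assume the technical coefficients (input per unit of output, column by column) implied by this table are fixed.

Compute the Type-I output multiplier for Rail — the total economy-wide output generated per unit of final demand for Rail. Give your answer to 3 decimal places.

Technical coefficients a_ij = z_ij / X_j:
  a_AA = 142.5/950 = 0.15, a_RA = 332.5/950 = 0.35, a_CA = 0/950 = 0.00
  a_AR = 162.5/650 = 0.25, a_RR = 32.5/650 = 0.05, a_CR = 32.5/650 = 0.05
  a_AC = 330/1100 = 0.30, a_RC = 110/1100 = 0.10, a_CC = 330/1100 = 0.30
I − A =
  [   0.85    -0.25    -0.30]
  [  -0.35     0.95    -0.10]
  [   0.00    -0.05     0.70]
Cofactors of I−A, C_ij = (−1)^(i+j)·(minor ij) (rows/columns in the sector order above):
  C_11 = (0.95)(0.70) − (-0.10)(-0.05) = 0.6600
  C_12 = −[(-0.35)(0.70) − (-0.10)(0.00)] = 0.2450
  C_13 = (-0.35)(-0.05) − (0.95)(0.00) = 0.0175
  C_21 = −[(-0.25)(0.70) − (-0.30)(-0.05)] = 0.1900
  C_22 = (0.85)(0.70) − (-0.30)(0.00) = 0.5950
  C_23 = −[(0.85)(-0.05) − (-0.25)(0.00)] = 0.0425
  C_31 = (-0.25)(-0.10) − (-0.30)(0.95) = 0.3100
  C_32 = −[(0.85)(-0.10) − (-0.30)(-0.35)] = 0.1900
  C_33 = (0.85)(0.95) − (-0.25)(-0.35) = 0.7200
det(I−A) = Σ_j (I−A)_1j·C_1j = (0.85)(0.6600) + (-0.25)(0.2450) + (-0.30)(0.0175) = 0.4945
adj(I−A) = Cᵀ =
  [ 0.6600   0.1900   0.3100]
  [ 0.2450   0.5950   0.1900]
  [ 0.0175   0.0425   0.7200]
(I − A)⁻¹ = adj(I−A) / det(I−A) ≈
  [   1.3347     0.3842     0.6269]
  [   0.4954     1.2032     0.3842]
  [   0.0354     0.0859     1.4560]
The output multiplier for sector j is the column-j sum of the Leontief inverse (I − A)⁻¹ = adj(I−A) / det(I−A).
Column R of adj(I−A): (0.1900, 0.5950, 0.0425); det(I−A) = 0.4945.
m_R = (0.1900 + 0.5950 + 0.0425) / 0.4945 = 0.8275 / 0.4945 ≈ 1.673.

m_R = 1.673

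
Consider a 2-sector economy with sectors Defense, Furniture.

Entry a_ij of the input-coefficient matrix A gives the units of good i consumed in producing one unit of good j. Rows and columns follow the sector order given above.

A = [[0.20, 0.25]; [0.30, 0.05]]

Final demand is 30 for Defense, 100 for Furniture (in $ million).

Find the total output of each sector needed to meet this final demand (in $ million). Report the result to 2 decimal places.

x_D = 78.10, x_F = 129.93

I − A =
  [   0.80    -0.25]
  [  -0.30     0.95]
det(I−A) = (0.80)(0.95) − (-0.25)(-0.30) = 0.6850
adj(I−A) = [[0.95, 0.25], [0.30, 0.80]]
(I − A)⁻¹ = adj(I−A) / det(I−A) ≈
  [   1.3869     0.3650]
  [   0.4380     1.1679]
x = (I − A)⁻¹ d = adj(I−A)·d / det(I−A), with det(I−A) = 0.6850:
  x_D = (0.95·30 + 0.25·100) / 0.6850 = 53.50 / 0.6850 ≈ 78.10
  x_F = (0.30·30 + 0.80·100) / 0.6850 = 89.00 / 0.6850 ≈ 129.93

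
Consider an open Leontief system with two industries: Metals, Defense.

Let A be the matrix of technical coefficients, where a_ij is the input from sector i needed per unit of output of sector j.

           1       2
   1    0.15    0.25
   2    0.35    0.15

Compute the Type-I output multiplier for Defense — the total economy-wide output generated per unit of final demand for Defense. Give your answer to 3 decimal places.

I − A =
  [   0.85    -0.25]
  [  -0.35     0.85]
det(I−A) = (0.85)(0.85) − (-0.25)(-0.35) = 0.6350
adj(I−A) = [[0.85, 0.25], [0.35, 0.85]]
(I − A)⁻¹ = adj(I−A) / det(I−A) ≈
  [   1.3386     0.3937]
  [   0.5512     1.3386]
The output multiplier for sector j is the column-j sum of the Leontief inverse (I − A)⁻¹ = adj(I−A) / det(I−A).
Column 2 of adj(I−A): (0.25, 0.85); det(I−A) = 0.6350.
m_2 = (0.25 + 0.85) / 0.6350 = 1.10 / 0.6350 ≈ 1.732.

m_2 = 1.732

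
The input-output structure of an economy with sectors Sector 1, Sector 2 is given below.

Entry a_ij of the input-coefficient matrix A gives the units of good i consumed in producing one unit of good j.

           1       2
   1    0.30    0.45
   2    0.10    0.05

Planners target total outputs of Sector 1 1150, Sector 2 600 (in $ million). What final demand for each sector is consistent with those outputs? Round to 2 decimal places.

d_1 = 535.00, d_2 = 455.00

I − A =
  [   0.70    -0.45]
  [  -0.10     0.95]
d = (I − A) x:
  d_1 = (+0.70)·1150 + (-0.45)·600 = 535.00
  d_2 = (-0.10)·1150 + (+0.95)·600 = 455.00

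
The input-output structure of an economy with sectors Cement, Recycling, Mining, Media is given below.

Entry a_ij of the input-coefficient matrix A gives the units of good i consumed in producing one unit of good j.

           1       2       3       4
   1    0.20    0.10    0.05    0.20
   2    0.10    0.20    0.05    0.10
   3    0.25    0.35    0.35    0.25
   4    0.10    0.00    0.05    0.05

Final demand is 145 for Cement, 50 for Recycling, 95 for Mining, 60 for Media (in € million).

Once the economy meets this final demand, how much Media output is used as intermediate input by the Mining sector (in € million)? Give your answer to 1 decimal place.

z_43 = 17.6

I − A =
  [   0.80    -0.10    -0.05    -0.20]
  [  -0.10     0.80    -0.05    -0.10]
  [  -0.25    -0.35     0.65    -0.25]
  [  -0.10     0.00    -0.05     0.95]
Compute the cofactors C_ij = (−1)^(i+j)·(3×3 minor ij) of I−A; the adjugate is their transpose:
adj(I−A) = Cᵀ =
  [ 0.465625   0.080625   0.051250   0.120000]
  [ 0.081375   0.455375   0.047250   0.077500]
  [ 0.246750   0.285250   0.581500   0.235000]
  [ 0.062000   0.023500   0.036000   0.382500]
det(I−A) = Σ_j (I−A)_1j·C_1j = (0.80)(0.465625) + (-0.10)(0.081375) + (-0.05)(0.246750) + (-0.20)(0.062000) = 0.339625
(I − A)⁻¹ = adj(I−A) / det(I−A) ≈
  [   1.3710     0.2374     0.1509     0.3533]
  [   0.2396     1.3408     0.1391     0.2282]
  [   0.7265     0.8399     1.7122     0.6919]
  [   0.1826     0.0692     0.1060     1.1262]
First solve x = (I − A)⁻¹ d = adj(I−A)·d / det(I−A); in particular x_3 = (0.246750·145 + 0.285250·50 + 0.581500·95 + 0.235000·60) / 0.339625 = 119.38375 / 0.339625 ≈ 351.516.
Intermediate flow from 4 to 3: z_43 = a_43 · x_3 = 0.05 × 119.38375 / 0.339625 = 5.9691875 / 0.339625 ≈ 17.6.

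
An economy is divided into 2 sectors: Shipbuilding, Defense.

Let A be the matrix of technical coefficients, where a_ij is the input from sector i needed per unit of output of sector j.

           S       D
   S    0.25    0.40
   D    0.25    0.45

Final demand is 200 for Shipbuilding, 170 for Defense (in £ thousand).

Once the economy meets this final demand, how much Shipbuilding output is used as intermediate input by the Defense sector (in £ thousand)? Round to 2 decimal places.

z_SD = 227.20

I − A =
  [   0.75    -0.40]
  [  -0.25     0.55]
det(I−A) = (0.75)(0.55) − (-0.40)(-0.25) = 0.3125
adj(I−A) = [[0.55, 0.40], [0.25, 0.75]]
(I − A)⁻¹ = adj(I−A) / det(I−A) ≈
  [   1.7600     1.2800]
  [   0.8000     2.4000]
First solve x = (I − A)⁻¹ d = adj(I−A)·d / det(I−A); in particular x_D = (0.25·200 + 0.75·170) / 0.3125 = 177.50 / 0.3125 = 568.0000.
Intermediate flow from S to D: z_SD = a_SD · x_D = 0.40 × 177.50 / 0.3125 = 71.00 / 0.3125 = 227.20.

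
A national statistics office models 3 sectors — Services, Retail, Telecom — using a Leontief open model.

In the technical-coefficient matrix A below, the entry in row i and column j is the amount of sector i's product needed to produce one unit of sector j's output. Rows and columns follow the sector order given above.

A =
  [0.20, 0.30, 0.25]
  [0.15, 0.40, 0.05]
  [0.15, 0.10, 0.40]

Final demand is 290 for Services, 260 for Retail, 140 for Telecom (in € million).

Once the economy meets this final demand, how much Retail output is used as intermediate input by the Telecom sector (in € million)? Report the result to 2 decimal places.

z_RT = 27.10

I − A =
  [   0.80    -0.30    -0.25]
  [  -0.15     0.60    -0.05]
  [  -0.15    -0.10     0.60]
Cofactors of I−A, C_ij = (−1)^(i+j)·(minor ij) (rows/columns in the sector order above):
  C_11 = (0.60)(0.60) − (-0.05)(-0.10) = 0.3550
  C_12 = −[(-0.15)(0.60) − (-0.05)(-0.15)] = 0.0975
  C_13 = (-0.15)(-0.10) − (0.60)(-0.15) = 0.1050
  C_21 = −[(-0.30)(0.60) − (-0.25)(-0.10)] = 0.2050
  C_22 = (0.80)(0.60) − (-0.25)(-0.15) = 0.4425
  C_23 = −[(0.80)(-0.10) − (-0.30)(-0.15)] = 0.1250
  C_31 = (-0.30)(-0.05) − (-0.25)(0.60) = 0.1650
  C_32 = −[(0.80)(-0.05) − (-0.25)(-0.15)] = 0.0775
  C_33 = (0.80)(0.60) − (-0.30)(-0.15) = 0.4350
det(I−A) = Σ_j (I−A)_1j·C_1j = (0.80)(0.3550) + (-0.30)(0.0975) + (-0.25)(0.1050) = 0.2285
adj(I−A) = Cᵀ =
  [ 0.3550   0.2050   0.1650]
  [ 0.0975   0.4425   0.0775]
  [ 0.1050   0.1250   0.4350]
(I − A)⁻¹ = adj(I−A) / det(I−A) ≈
  [   1.5536     0.8972     0.7221]
  [   0.4267     1.9365     0.3392]
  [   0.4595     0.5470     1.9037]
First solve x = (I − A)⁻¹ d = adj(I−A)·d / det(I−A); in particular x_T = (0.1050·290 + 0.1250·260 + 0.4350·140) / 0.2285 = 123.85 / 0.2285 ≈ 542.0131.
Intermediate flow from R to T: z_RT = a_RT · x_T = 0.05 × 123.85 / 0.2285 = 6.1925 / 0.2285 ≈ 27.10.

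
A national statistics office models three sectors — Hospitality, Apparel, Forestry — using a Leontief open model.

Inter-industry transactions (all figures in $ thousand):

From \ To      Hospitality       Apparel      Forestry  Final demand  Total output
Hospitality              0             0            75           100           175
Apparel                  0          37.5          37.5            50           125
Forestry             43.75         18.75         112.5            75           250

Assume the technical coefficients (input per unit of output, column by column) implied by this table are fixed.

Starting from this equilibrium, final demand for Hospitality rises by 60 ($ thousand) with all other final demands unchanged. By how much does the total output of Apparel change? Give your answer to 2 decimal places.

Δx_2 = 7.26

Technical coefficients a_ij = z_ij / X_j:
  a_11 = 0/175 = 0.00, a_21 = 0/175 = 0.00, a_31 = 43.75/175 = 0.25
  a_12 = 0/125 = 0.00, a_22 = 37.5/125 = 0.30, a_32 = 18.75/125 = 0.15
  a_13 = 75/250 = 0.30, a_23 = 37.5/250 = 0.15, a_33 = 112.5/250 = 0.45
I − A =
  [   1.00     0.00    -0.30]
  [   0.00     0.70    -0.15]
  [  -0.25    -0.15     0.55]
Cofactors of I−A, C_ij = (−1)^(i+j)·(minor ij) (rows/columns in the sector order above):
  C_11 = (0.70)(0.55) − (-0.15)(-0.15) = 0.3625
  C_12 = −[(0.00)(0.55) − (-0.15)(-0.25)] = 0.0375
  C_13 = (0.00)(-0.15) − (0.70)(-0.25) = 0.1750
  C_21 = −[(0.00)(0.55) − (-0.30)(-0.15)] = 0.0450
  C_22 = (1.00)(0.55) − (-0.30)(-0.25) = 0.4750
  C_23 = −[(1.00)(-0.15) − (0.00)(-0.25)] = 0.1500
  C_31 = (0.00)(-0.15) − (-0.30)(0.70) = 0.2100
  C_32 = −[(1.00)(-0.15) − (-0.30)(0.00)] = 0.1500
  C_33 = (1.00)(0.70) − (0.00)(0.00) = 0.7000
det(I−A) = Σ_j (I−A)_1j·C_1j = (1.00)(0.3625) + (0.00)(0.0375) + (-0.30)(0.1750) = 0.3100
adj(I−A) = Cᵀ =
  [ 0.3625   0.0450   0.2100]
  [ 0.0375   0.4750   0.1500]
  [ 0.1750   0.1500   0.7000]
(I − A)⁻¹ = adj(I−A) / det(I−A) ≈
  [   1.1694     0.1452     0.6774]
  [   0.1210     1.5323     0.4839]
  [   0.5645     0.4839     2.2581]
Δx = (I − A)⁻¹ Δd with Δd having +60 in the Hospitality component and 0 elsewhere.
So Δx_2 = L_21 · (+60), where L_21 = adj(I−A)_21 / det(I−A) = 0.0375 / 0.3100.
Δx_2 = 0.0375 × (+60) / 0.3100 = 2.25 / 0.3100 ≈ 7.26.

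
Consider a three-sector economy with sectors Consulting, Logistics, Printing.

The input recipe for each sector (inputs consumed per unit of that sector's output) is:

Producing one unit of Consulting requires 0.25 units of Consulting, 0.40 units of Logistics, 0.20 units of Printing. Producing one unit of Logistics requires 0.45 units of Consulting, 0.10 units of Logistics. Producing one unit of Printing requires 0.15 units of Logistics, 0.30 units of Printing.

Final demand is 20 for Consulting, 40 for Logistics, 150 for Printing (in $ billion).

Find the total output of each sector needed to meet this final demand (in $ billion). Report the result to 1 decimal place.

I − A =
  [   0.75    -0.45     0.00]
  [  -0.40     0.90    -0.15]
  [  -0.20     0.00     0.70]
Cofactors of I−A, C_ij = (−1)^(i+j)·(minor ij) (rows/columns in the sector order above):
  C_11 = (0.90)(0.70) − (-0.15)(0.00) = 0.6300
  C_12 = −[(-0.40)(0.70) − (-0.15)(-0.20)] = 0.3100
  C_13 = (-0.40)(0.00) − (0.90)(-0.20) = 0.1800
  C_21 = −[(-0.45)(0.70) − (0.00)(0.00)] = 0.3150
  C_22 = (0.75)(0.70) − (0.00)(-0.20) = 0.5250
  C_23 = −[(0.75)(0.00) − (-0.45)(-0.20)] = 0.0900
  C_31 = (-0.45)(-0.15) − (0.00)(0.90) = 0.0675
  C_32 = −[(0.75)(-0.15) − (0.00)(-0.40)] = 0.1125
  C_33 = (0.75)(0.90) − (-0.45)(-0.40) = 0.4950
det(I−A) = Σ_j (I−A)_1j·C_1j = (0.75)(0.6300) + (-0.45)(0.3100) + (0.00)(0.1800) = 0.3330
adj(I−A) = Cᵀ =
  [ 0.6300   0.3150   0.0675]
  [ 0.3100   0.5250   0.1125]
  [ 0.1800   0.0900   0.4950]
(I − A)⁻¹ = adj(I−A) / det(I−A) ≈
  [   1.8919     0.9459     0.2027]
  [   0.9309     1.5766     0.3378]
  [   0.5405     0.2703     1.4865]
x = (I − A)⁻¹ d = adj(I−A)·d / det(I−A), with det(I−A) = 0.3330:
  x_C = (0.6300·20 + 0.3150·40 + 0.0675·150) / 0.3330 = 35.325 / 0.3330 ≈ 106.1
  x_L = (0.3100·20 + 0.5250·40 + 0.1125·150) / 0.3330 = 44.075 / 0.3330 ≈ 132.4
  x_P = (0.1800·20 + 0.0900·40 + 0.4950·150) / 0.3330 = 81.45 / 0.3330 ≈ 244.6

x_C = 106.1, x_L = 132.4, x_P = 244.6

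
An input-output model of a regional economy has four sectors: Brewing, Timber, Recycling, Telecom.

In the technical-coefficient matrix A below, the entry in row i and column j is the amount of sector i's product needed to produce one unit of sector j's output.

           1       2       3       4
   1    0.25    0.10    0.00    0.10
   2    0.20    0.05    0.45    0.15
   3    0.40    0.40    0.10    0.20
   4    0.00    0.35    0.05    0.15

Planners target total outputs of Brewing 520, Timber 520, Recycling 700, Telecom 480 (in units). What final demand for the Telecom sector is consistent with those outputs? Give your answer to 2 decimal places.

I − A =
  [   0.75    -0.10     0.00    -0.10]
  [  -0.20     0.95    -0.45    -0.15]
  [  -0.40    -0.40     0.90    -0.20]
  [   0.00    -0.35    -0.05     0.85]
d = (I − A) x:
  d_1 = (+0.75)·520 + (-0.10)·520 + (+0.00)·700 + (-0.10)·480 = 290.00
  d_2 = (-0.20)·520 + (+0.95)·520 + (-0.45)·700 + (-0.15)·480 = 3.00
  d_3 = (-0.40)·520 + (-0.40)·520 + (+0.90)·700 + (-0.20)·480 = 118.00
  d_4 = (+0.00)·520 + (-0.35)·520 + (-0.05)·700 + (+0.85)·480 = 191.00

d_4 = 191.00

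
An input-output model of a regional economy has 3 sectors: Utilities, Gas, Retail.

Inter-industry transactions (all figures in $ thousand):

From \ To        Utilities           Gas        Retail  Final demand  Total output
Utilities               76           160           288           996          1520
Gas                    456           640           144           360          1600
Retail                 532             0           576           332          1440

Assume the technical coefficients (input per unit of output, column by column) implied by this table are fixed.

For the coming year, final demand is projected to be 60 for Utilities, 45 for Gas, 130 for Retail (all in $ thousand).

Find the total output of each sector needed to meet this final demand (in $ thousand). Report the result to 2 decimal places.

x_U = 147.94, x_G = 199.46, x_R = 302.96

Technical coefficients a_ij = z_ij / X_j:
  a_UU = 76/1520 = 0.05, a_GU = 456/1520 = 0.30, a_RU = 532/1520 = 0.35
  a_UG = 160/1600 = 0.10, a_GG = 640/1600 = 0.40, a_RG = 0/1600 = 0.00
  a_UR = 288/1440 = 0.20, a_GR = 144/1440 = 0.10, a_RR = 576/1440 = 0.40
I − A =
  [   0.95    -0.10    -0.20]
  [  -0.30     0.60    -0.10]
  [  -0.35     0.00     0.60]
Cofactors of I−A, C_ij = (−1)^(i+j)·(minor ij) (rows/columns in the sector order above):
  C_11 = (0.60)(0.60) − (-0.10)(0.00) = 0.3600
  C_12 = −[(-0.30)(0.60) − (-0.10)(-0.35)] = 0.2150
  C_13 = (-0.30)(0.00) − (0.60)(-0.35) = 0.2100
  C_21 = −[(-0.10)(0.60) − (-0.20)(0.00)] = 0.0600
  C_22 = (0.95)(0.60) − (-0.20)(-0.35) = 0.5000
  C_23 = −[(0.95)(0.00) − (-0.10)(-0.35)] = 0.0350
  C_31 = (-0.10)(-0.10) − (-0.20)(0.60) = 0.1300
  C_32 = −[(0.95)(-0.10) − (-0.20)(-0.30)] = 0.1550
  C_33 = (0.95)(0.60) − (-0.10)(-0.30) = 0.5400
det(I−A) = Σ_j (I−A)_1j·C_1j = (0.95)(0.3600) + (-0.10)(0.2150) + (-0.20)(0.2100) = 0.2785
adj(I−A) = Cᵀ =
  [ 0.3600   0.0600   0.1300]
  [ 0.2150   0.5000   0.1550]
  [ 0.2100   0.0350   0.5400]
(I − A)⁻¹ = adj(I−A) / det(I−A) ≈
  [   1.2926     0.2154     0.4668]
  [   0.7720     1.7953     0.5566]
  [   0.7540     0.1257     1.9390]
x = (I − A)⁻¹ d = adj(I−A)·d / det(I−A), with det(I−A) = 0.2785:
  x_U = (0.3600·60 + 0.0600·45 + 0.1300·130) / 0.2785 = 41.20 / 0.2785 ≈ 147.94
  x_G = (0.2150·60 + 0.5000·45 + 0.1550·130) / 0.2785 = 55.55 / 0.2785 ≈ 199.46
  x_R = (0.2100·60 + 0.0350·45 + 0.5400·130) / 0.2785 = 84.375 / 0.2785 ≈ 302.96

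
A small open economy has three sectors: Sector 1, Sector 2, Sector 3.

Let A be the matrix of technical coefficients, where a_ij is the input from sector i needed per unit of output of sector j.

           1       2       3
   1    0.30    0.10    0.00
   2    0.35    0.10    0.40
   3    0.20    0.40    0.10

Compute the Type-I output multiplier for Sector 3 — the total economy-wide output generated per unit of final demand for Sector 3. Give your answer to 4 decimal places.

I − A =
  [   0.70    -0.10     0.00]
  [  -0.35     0.90    -0.40]
  [  -0.20    -0.40     0.90]
Cofactors of I−A, C_ij = (−1)^(i+j)·(minor ij) (rows/columns in the sector order above):
  C_11 = (0.90)(0.90) − (-0.40)(-0.40) = 0.6500
  C_12 = −[(-0.35)(0.90) − (-0.40)(-0.20)] = 0.3950
  C_13 = (-0.35)(-0.40) − (0.90)(-0.20) = 0.3200
  C_21 = −[(-0.10)(0.90) − (0.00)(-0.40)] = 0.0900
  C_22 = (0.70)(0.90) − (0.00)(-0.20) = 0.6300
  C_23 = −[(0.70)(-0.40) − (-0.10)(-0.20)] = 0.3000
  C_31 = (-0.10)(-0.40) − (0.00)(0.90) = 0.0400
  C_32 = −[(0.70)(-0.40) − (0.00)(-0.35)] = 0.2800
  C_33 = (0.70)(0.90) − (-0.10)(-0.35) = 0.5950
det(I−A) = Σ_j (I−A)_1j·C_1j = (0.70)(0.6500) + (-0.10)(0.3950) + (0.00)(0.3200) = 0.4155
adj(I−A) = Cᵀ =
  [ 0.6500   0.0900   0.0400]
  [ 0.3950   0.6300   0.2800]
  [ 0.3200   0.3000   0.5950]
(I − A)⁻¹ = adj(I−A) / det(I−A) ≈
  [   1.56438     0.21661     0.09627]
  [   0.95066     1.51625     0.67389]
  [   0.77016     0.72202     1.43201]
The output multiplier for sector j is the column-j sum of the Leontief inverse (I − A)⁻¹ = adj(I−A) / det(I−A).
Column 3 of adj(I−A): (0.0400, 0.2800, 0.5950); det(I−A) = 0.4155.
m_3 = (0.0400 + 0.2800 + 0.5950) / 0.4155 = 0.915 / 0.4155 ≈ 2.2022.

m_3 = 2.2022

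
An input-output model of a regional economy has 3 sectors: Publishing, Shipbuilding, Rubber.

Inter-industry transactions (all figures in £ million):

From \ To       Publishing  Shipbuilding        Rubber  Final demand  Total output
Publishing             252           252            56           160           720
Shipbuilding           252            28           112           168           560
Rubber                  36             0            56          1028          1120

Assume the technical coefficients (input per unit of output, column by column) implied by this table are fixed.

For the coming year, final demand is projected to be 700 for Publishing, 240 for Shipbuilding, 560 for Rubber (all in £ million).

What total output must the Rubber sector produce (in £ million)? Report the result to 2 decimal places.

Technical coefficients a_ij = z_ij / X_j:
  a_11 = 252/720 = 0.35, a_21 = 252/720 = 0.35, a_31 = 36/720 = 0.05
  a_12 = 252/560 = 0.45, a_22 = 28/560 = 0.05, a_32 = 0/560 = 0.00
  a_13 = 56/1120 = 0.05, a_23 = 112/1120 = 0.10, a_33 = 56/1120 = 0.05
I − A =
  [   0.65    -0.45    -0.05]
  [  -0.35     0.95    -0.10]
  [  -0.05     0.00     0.95]
Cofactors of I−A, C_ij = (−1)^(i+j)·(minor ij) (rows/columns in the sector order above):
  C_11 = (0.95)(0.95) − (-0.10)(0.00) = 0.9025
  C_12 = −[(-0.35)(0.95) − (-0.10)(-0.05)] = 0.3375
  C_13 = (-0.35)(0.00) − (0.95)(-0.05) = 0.0475
  C_21 = −[(-0.45)(0.95) − (-0.05)(0.00)] = 0.4275
  C_22 = (0.65)(0.95) − (-0.05)(-0.05) = 0.6150
  C_23 = −[(0.65)(0.00) − (-0.45)(-0.05)] = 0.0225
  C_31 = (-0.45)(-0.10) − (-0.05)(0.95) = 0.0925
  C_32 = −[(0.65)(-0.10) − (-0.05)(-0.35)] = 0.0825
  C_33 = (0.65)(0.95) − (-0.45)(-0.35) = 0.4600
det(I−A) = Σ_j (I−A)_1j·C_1j = (0.65)(0.9025) + (-0.45)(0.3375) + (-0.05)(0.0475) = 0.432375
adj(I−A) = Cᵀ =
  [ 0.9025   0.4275   0.0925]
  [ 0.3375   0.6150   0.0825]
  [ 0.0475   0.0225   0.4600]
(I − A)⁻¹ = adj(I−A) / det(I−A) ≈
  [   2.0873     0.9887     0.2139]
  [   0.7806     1.4224     0.1908]
  [   0.1099     0.0520     1.0639]
x = (I − A)⁻¹ d = adj(I−A)·d / det(I−A), with det(I−A) = 0.432375:
  x_1 = (0.9025·700 + 0.4275·240 + 0.0925·560) / 0.432375 = 786.15 / 0.432375 ≈ 1818.21
  x_2 = (0.3375·700 + 0.6150·240 + 0.0825·560) / 0.432375 = 430.05 / 0.432375 ≈ 994.62
  x_3 = (0.0475·700 + 0.0225·240 + 0.4600·560) / 0.432375 = 296.25 / 0.432375 ≈ 685.17

x_3 = 685.17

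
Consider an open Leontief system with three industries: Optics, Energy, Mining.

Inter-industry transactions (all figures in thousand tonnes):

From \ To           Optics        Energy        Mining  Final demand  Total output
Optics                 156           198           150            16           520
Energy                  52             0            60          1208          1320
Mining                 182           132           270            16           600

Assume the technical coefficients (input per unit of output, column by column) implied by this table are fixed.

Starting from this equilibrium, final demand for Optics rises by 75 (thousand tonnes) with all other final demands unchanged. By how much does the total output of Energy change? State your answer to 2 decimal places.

Δx_E = 24.59

Technical coefficients a_ij = z_ij / X_j:
  a_OO = 156/520 = 0.30, a_EO = 52/520 = 0.10, a_MO = 182/520 = 0.35
  a_OE = 198/1320 = 0.15, a_EE = 0/1320 = 0.00, a_ME = 132/1320 = 0.10
  a_OM = 150/600 = 0.25, a_EM = 60/600 = 0.10, a_MM = 270/600 = 0.45
I − A =
  [   0.70    -0.15    -0.25]
  [  -0.10     1.00    -0.10]
  [  -0.35    -0.10     0.55]
Cofactors of I−A, C_ij = (−1)^(i+j)·(minor ij) (rows/columns in the sector order above):
  C_11 = (1.00)(0.55) − (-0.10)(-0.10) = 0.5400
  C_12 = −[(-0.10)(0.55) − (-0.10)(-0.35)] = 0.0900
  C_13 = (-0.10)(-0.10) − (1.00)(-0.35) = 0.3600
  C_21 = −[(-0.15)(0.55) − (-0.25)(-0.10)] = 0.1075
  C_22 = (0.70)(0.55) − (-0.25)(-0.35) = 0.2975
  C_23 = −[(0.70)(-0.10) − (-0.15)(-0.35)] = 0.1225
  C_31 = (-0.15)(-0.10) − (-0.25)(1.00) = 0.2650
  C_32 = −[(0.70)(-0.10) − (-0.25)(-0.10)] = 0.0950
  C_33 = (0.70)(1.00) − (-0.15)(-0.10) = 0.6850
det(I−A) = Σ_j (I−A)_1j·C_1j = (0.70)(0.5400) + (-0.15)(0.0900) + (-0.25)(0.3600) = 0.2745
adj(I−A) = Cᵀ =
  [ 0.5400   0.1075   0.2650]
  [ 0.0900   0.2975   0.0950]
  [ 0.3600   0.1225   0.6850]
(I − A)⁻¹ = adj(I−A) / det(I−A) ≈
  [   1.9672     0.3916     0.9654]
  [   0.3279     1.0838     0.3461]
  [   1.3115     0.4463     2.4954]
Δx = (I − A)⁻¹ Δd with Δd having +75 in the Optics component and 0 elsewhere.
So Δx_E = L_EO · (+75), where L_EO = adj(I−A)_EO / det(I−A) = 0.0900 / 0.2745.
Δx_E = 0.0900 × (+75) / 0.2745 = 6.75 / 0.2745 ≈ 24.59.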